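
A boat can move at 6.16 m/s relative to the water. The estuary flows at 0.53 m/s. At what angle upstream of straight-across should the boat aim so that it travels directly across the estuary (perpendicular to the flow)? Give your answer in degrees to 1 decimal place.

4.9°

To cancel the current, the upstream component of the boat's velocity must equal the flow: 6.16 sin θ = 0.53.
sin θ = 0.53 / 6.16 = 0.0860.
θ = arcsin(0.0860) = 4.936°.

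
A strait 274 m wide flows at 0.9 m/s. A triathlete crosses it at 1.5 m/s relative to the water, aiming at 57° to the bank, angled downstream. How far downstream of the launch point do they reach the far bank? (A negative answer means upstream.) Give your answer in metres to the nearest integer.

Perpendicular speed = 1.258 m/s; crossing time = 274 / 1.258 = 217.805 s.
Net downstream speed = 1.717 m/s.
Drift = 1.717 × 217.805 = 373.962 m (downstream).

374 m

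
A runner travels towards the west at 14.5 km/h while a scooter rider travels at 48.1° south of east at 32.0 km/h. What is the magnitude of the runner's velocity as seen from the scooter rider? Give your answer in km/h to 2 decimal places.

43.06 km/h

Taking east as x and north as y: runner velocity = (-14.500, 0.000) km/h; scooter rider velocity = (21.371, -23.818) km/h.
Velocity of runner relative to scooter rider = (-14.500, 0.000) − (21.371, -23.818) = (-35.871, 23.818) km/h.
Magnitude = |(-35.871, 23.818)| = 43.058 km/h.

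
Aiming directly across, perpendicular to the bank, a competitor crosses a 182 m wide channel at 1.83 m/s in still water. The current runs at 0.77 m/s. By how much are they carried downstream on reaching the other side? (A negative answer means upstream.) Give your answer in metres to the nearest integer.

Perpendicular speed = 1.830 m/s; crossing time = 182 / 1.830 = 99.454 s.
Net downstream speed = 0.770 m/s.
Drift = 0.770 × 99.454 = 76.579 m (downstream).

77 m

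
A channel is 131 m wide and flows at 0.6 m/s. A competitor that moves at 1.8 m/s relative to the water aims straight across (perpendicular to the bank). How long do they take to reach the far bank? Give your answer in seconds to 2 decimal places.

The component of the competitor's velocity perpendicular to the bank is 1.8 m/s.
The flow acts along the bank and has no component across it.
Time = 131 / 1.800 = 72.778 s.

72.78 s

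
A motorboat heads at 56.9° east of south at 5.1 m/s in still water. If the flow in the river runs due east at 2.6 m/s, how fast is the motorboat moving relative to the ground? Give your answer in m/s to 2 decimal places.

7.42 m/s

Taking east as x and north as y: velocity relative to the water = (4.272, -2.785) m/s; the water relative to ground = (2.600, 0.000) m/s.
Velocity relative to ground = (4.272, -2.785) + (2.600, 0.000) = (6.872, -2.785) m/s.
Speed = |(6.872, -2.785)| = 7.415 m/s.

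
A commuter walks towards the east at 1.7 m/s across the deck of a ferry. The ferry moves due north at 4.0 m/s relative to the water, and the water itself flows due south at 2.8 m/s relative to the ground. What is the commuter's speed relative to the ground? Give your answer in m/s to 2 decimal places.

2.08 m/s

In east/north components (m/s): commuter relative to ferry = (1.700, 0.000); ferry relative to water = (0.000, 4.000); water relative to ground = (0.000, -2.800).
Sum = (1.700, 1.200) m/s.
Speed = |(1.700, 1.200)| = 2.081 m/s.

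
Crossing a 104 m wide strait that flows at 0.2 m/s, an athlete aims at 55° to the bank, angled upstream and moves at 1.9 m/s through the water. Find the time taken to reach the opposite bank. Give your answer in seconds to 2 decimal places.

66.82 s

The component of the athlete's velocity perpendicular to the bank is 1.9 × sin 55° = 1.556 m/s.
The current is parallel to the bank, so it does not affect the crossing time.
Time = 104 / 1.556 = 66.821 s.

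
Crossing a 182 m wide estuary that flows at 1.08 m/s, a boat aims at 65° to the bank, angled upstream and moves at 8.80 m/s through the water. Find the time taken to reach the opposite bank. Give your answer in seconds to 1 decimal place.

22.8 s

The component of the boat's velocity perpendicular to the bank is 8.80 × sin 65° = 7.976 m/s.
The current is parallel to the bank, so it does not affect the crossing time.
Time = 182 / 7.976 = 22.820 s.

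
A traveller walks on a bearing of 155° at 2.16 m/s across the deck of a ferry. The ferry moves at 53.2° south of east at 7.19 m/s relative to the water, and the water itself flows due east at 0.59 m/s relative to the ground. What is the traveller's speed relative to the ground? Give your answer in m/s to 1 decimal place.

9.7 m/s

In east/north components (m/s): traveller relative to ferry = (0.913, -1.958); ferry relative to water = (4.307, -5.757); water relative to ground = (0.590, 0.000).
Sum = (5.810, -7.715) m/s.
Speed = |(5.810, -7.715)| = 9.658 m/s.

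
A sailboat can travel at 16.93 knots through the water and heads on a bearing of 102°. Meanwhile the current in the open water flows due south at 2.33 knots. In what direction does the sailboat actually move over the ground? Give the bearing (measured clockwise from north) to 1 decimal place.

Taking east as x and north as y: velocity relative to the water = (16.560, -3.520) knots; the water relative to ground = (0.000, -2.330) knots.
Velocity relative to ground = (16.560, -3.520) + (0.000, -2.330) = (16.560, -5.850) knots.
Bearing = atan2(16.56, -5.85) = 109.46° clockwise from north.

109.5°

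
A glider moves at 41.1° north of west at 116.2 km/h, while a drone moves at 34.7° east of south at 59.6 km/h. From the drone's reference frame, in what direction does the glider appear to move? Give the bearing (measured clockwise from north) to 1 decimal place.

Taking east as x and north as y: glider velocity = (-87.564, 76.387) km/h; drone velocity = (33.929, -49.000) km/h.
Velocity of glider relative to drone = (-87.564, 76.387) − (33.929, -49.000) = (-121.493, 125.387) km/h.
Bearing = atan2(-121.49, 125.39) = 315.90° clockwise from north.

315.9°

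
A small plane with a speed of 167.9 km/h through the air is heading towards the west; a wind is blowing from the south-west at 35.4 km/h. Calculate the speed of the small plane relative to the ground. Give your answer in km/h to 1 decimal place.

Taking east as x and north as y: velocity relative to the air = (-167.900, 0.000) km/h; the air relative to ground = (25.032, 25.032) km/h.
Velocity relative to ground = (-167.900, 0.000) + (25.032, 25.032) = (-142.868, 25.032) km/h.
Speed = |(-142.868, 25.032)| = 145.045 km/h.

145.0 km/h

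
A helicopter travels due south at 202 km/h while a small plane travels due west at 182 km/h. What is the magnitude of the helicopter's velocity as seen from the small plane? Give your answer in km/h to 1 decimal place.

Taking east as x and north as y: helicopter velocity = (0.000, -202.000) km/h; small plane velocity = (-182.000, 0.000) km/h.
Velocity of helicopter relative to small plane = (0.000, -202.000) − (-182.000, 0.000) = (182.000, -202.000) km/h.
Magnitude = |(182.000, -202.000)| = 271.897 km/h.

271.9 km/h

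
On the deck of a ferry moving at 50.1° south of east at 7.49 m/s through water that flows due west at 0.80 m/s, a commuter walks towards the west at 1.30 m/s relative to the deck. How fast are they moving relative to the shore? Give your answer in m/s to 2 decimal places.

In east/north components (m/s): commuter relative to ferry = (-1.300, 0.000); ferry relative to water = (4.804, -5.746); water relative to ground = (-0.800, 0.000).
Sum = (2.704, -5.746) m/s.
Speed = |(2.704, -5.746)| = 6.351 m/s.

6.35 m/s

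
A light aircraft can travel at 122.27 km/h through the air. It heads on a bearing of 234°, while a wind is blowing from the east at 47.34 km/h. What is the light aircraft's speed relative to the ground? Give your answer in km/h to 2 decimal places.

Taking east as x and north as y: velocity relative to the air = (-98.919, -71.869) km/h; the air relative to ground = (-47.340, 0.000) km/h.
Velocity relative to ground = (-98.919, -71.869) + (-47.340, 0.000) = (-146.259, -71.869) km/h.
Speed = |(-146.259, -71.869)| = 162.962 km/h.

162.96 km/h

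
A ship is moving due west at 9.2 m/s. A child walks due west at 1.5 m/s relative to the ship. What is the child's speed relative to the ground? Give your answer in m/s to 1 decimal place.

Taking east as x and north as y: ship velocity = (-9.200, 0.000) m/s; child velocity relative to ship = (-1.500, 0.000) m/s.
Velocity relative to ground = (-9.200, 0.000) + (-1.500, 0.000) = (-10.700, 0.000) m/s.
Speed = |(-10.700, 0.000)| = 10.700 m/s.

10.7 m/s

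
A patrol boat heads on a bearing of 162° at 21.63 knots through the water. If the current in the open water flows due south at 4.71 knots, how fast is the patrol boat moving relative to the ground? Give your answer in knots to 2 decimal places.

Taking east as x and north as y: velocity relative to the water = (6.684, -20.571) knots; the water relative to ground = (0.000, -4.710) knots.
Velocity relative to ground = (6.684, -20.571) + (0.000, -4.710) = (6.684, -25.281) knots.
Speed = |(6.684, -25.281)| = 26.150 knots.

26.15 knots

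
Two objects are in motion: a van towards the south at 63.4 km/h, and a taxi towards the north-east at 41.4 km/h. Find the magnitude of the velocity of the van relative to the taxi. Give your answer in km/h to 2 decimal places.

97.19 km/h

Taking east as x and north as y: van velocity = (0.000, -63.400) km/h; taxi velocity = (29.274, 29.274) km/h.
Velocity of van relative to taxi = (0.000, -63.400) − (29.274, 29.274) = (-29.274, -92.674) km/h.
Magnitude = |(-29.274, -92.674)| = 97.188 km/h.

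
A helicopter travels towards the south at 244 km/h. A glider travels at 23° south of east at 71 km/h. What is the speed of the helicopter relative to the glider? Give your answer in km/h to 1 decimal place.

225.9 km/h

Taking east as x and north as y: helicopter velocity = (0.000, -244.000) km/h; glider velocity = (65.356, -27.742) km/h.
Velocity of helicopter relative to glider = (0.000, -244.000) − (65.356, -27.742) = (-65.356, -216.258) km/h.
Magnitude = |(-65.356, -216.258)| = 225.918 km/h.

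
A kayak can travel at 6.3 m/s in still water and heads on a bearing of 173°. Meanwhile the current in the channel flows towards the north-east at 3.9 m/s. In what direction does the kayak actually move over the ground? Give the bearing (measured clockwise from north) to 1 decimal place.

134.8°

Taking east as x and north as y: velocity relative to the water = (0.768, -6.253) m/s; the water relative to ground = (2.758, 2.758) m/s.
Velocity relative to ground = (0.768, -6.253) + (2.758, 2.758) = (3.525, -3.495) m/s.
Bearing = atan2(3.53, -3.50) = 134.75° clockwise from north.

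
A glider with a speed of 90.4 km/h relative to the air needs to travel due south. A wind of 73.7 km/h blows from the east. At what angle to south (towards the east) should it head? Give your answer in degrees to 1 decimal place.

The wind pushes perpendicular to the desired track; the heading must have a component into the wind equal to 73.7 km/h: 90.4 sin θ = 73.7.
sin θ = 0.8153, so θ = 54.614°.

54.6°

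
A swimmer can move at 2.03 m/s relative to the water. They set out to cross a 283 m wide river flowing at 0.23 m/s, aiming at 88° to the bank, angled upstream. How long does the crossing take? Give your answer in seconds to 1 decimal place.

The component of the swimmer's velocity perpendicular to the bank is 2.03 × sin 88° = 2.029 m/s.
The flow acts along the bank and has no component across it.
Time = 283 / 2.029 = 139.494 s.

139.5 s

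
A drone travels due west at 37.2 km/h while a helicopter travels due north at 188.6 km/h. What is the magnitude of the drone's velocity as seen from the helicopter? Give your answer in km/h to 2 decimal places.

192.23 km/h

Taking east as x and north as y: drone velocity = (-37.200, 0.000) km/h; helicopter velocity = (0.000, 188.600) km/h.
Velocity of drone relative to helicopter = (-37.200, 0.000) − (0.000, 188.600) = (-37.200, -188.600) km/h.
Magnitude = |(-37.200, -188.600)| = 192.234 km/h.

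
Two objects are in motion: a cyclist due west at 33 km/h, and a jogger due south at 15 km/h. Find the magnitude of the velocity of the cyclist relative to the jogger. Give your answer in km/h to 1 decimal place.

36.2 km/h

Taking east as x and north as y: cyclist velocity = (-33.000, 0.000) km/h; jogger velocity = (0.000, -15.000) km/h.
Velocity of cyclist relative to jogger = (-33.000, 0.000) − (0.000, -15.000) = (-33.000, 15.000) km/h.
Magnitude = |(-33.000, 15.000)| = 36.249 km/h.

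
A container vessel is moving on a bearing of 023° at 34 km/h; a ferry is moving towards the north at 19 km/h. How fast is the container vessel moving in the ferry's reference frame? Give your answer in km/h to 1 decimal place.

Taking east as x and north as y: container vessel velocity = (13.285, 31.297) km/h; ferry velocity = (0.000, 19.000) km/h.
Velocity of container vessel relative to ferry = (13.285, 31.297) − (0.000, 19.000) = (13.285, 12.297) km/h.
Magnitude = |(13.285, 12.297)| = 18.103 km/h.

18.1 km/h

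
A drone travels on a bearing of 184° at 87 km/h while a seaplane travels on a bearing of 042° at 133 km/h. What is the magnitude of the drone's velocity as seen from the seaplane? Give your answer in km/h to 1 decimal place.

Taking east as x and north as y: drone velocity = (-6.069, -86.788) km/h; seaplane velocity = (88.994, 98.838) km/h.
Velocity of drone relative to seaplane = (-6.069, -86.788) − (88.994, 98.838) = (-95.063, -185.626) km/h.
Magnitude = |(-95.063, -185.626)| = 208.552 km/h.

208.6 km/h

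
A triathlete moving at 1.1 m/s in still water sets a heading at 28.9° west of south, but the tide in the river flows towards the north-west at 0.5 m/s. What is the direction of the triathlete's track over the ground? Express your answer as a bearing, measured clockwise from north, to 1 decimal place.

Taking east as x and north as y: velocity relative to the water = (-0.532, -0.963) m/s; the water relative to ground = (-0.354, 0.354) m/s.
Velocity relative to ground = (-0.532, -0.963) + (-0.354, 0.354) = (-0.885, -0.609) m/s.
Bearing = atan2(-0.89, -0.61) = 235.45° clockwise from north.

235.5°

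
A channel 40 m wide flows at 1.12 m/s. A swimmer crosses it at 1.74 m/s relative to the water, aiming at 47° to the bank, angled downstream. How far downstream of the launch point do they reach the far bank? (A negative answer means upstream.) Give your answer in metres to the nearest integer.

Perpendicular speed = 1.273 m/s; crossing time = 40 / 1.273 = 31.433 s.
Net downstream speed = 2.307 m/s.
Drift = 2.307 × 31.433 = 72.505 m (downstream).

73 m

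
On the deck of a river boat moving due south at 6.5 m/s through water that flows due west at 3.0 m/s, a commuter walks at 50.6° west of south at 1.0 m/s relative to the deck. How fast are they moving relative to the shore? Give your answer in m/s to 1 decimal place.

In east/north components (m/s): commuter relative to river boat = (-0.773, -0.635); river boat relative to water = (0.000, -6.500); water relative to ground = (-3.000, 0.000).
Sum = (-3.773, -7.135) m/s.
Speed = |(-3.773, -7.135)| = 8.071 m/s.

8.1 m/s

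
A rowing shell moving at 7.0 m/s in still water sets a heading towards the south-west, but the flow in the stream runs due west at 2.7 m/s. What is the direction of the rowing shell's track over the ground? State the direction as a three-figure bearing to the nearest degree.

237°

Taking east as x and north as y: velocity relative to the water = (-4.950, -4.950) m/s; the water relative to ground = (-2.700, 0.000) m/s.
Velocity relative to ground = (-4.950, -4.950) + (-2.700, 0.000) = (-7.650, -4.950) m/s.
Bearing = atan2(-7.65, -4.95) = 237.10° clockwise from north.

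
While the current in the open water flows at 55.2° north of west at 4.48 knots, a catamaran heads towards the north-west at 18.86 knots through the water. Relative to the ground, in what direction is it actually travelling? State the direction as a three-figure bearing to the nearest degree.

Taking east as x and north as y: velocity relative to the water = (-13.336, 13.336) knots; the water relative to ground = (-2.557, 3.679) knots.
Velocity relative to ground = (-13.336, 13.336) + (-2.557, 3.679) = (-15.893, 17.015) knots.
Bearing = atan2(-15.89, 17.01) = 316.95° clockwise from north.

317°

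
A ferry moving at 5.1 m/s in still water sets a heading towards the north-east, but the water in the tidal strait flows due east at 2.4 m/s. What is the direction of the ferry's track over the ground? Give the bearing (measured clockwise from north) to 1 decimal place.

059.0°

Taking east as x and north as y: velocity relative to the water = (3.606, 3.606) m/s; the water relative to ground = (2.400, 0.000) m/s.
Velocity relative to ground = (3.606, 3.606) + (2.400, 0.000) = (6.006, 3.606) m/s.
Bearing = atan2(6.01, 3.61) = 59.02° clockwise from north.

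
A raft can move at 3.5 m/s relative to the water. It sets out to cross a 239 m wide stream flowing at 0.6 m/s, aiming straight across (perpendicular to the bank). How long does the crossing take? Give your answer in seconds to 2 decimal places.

The component of the raft's velocity perpendicular to the bank is 3.5 m/s.
The flow acts along the bank and has no component across it.
Time = 239 / 3.500 = 68.286 s.

68.29 s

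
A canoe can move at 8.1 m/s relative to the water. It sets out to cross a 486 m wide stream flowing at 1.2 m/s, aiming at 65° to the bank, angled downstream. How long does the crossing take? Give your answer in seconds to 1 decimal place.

66.2 s

The component of the canoe's velocity perpendicular to the bank is 8.1 × sin 65° = 7.341 m/s.
The flow acts along the bank and has no component across it.
Time = 486 / 7.341 = 66.203 s.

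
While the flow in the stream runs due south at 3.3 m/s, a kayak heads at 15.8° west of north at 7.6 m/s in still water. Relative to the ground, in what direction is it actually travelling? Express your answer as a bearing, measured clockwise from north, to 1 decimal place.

Taking east as x and north as y: velocity relative to the water = (-2.069, 7.313) m/s; the water relative to ground = (0.000, -3.300) m/s.
Velocity relative to ground = (-2.069, 7.313) + (0.000, -3.300) = (-2.069, 4.013) m/s.
Bearing = atan2(-2.07, 4.01) = 332.72° clockwise from north.

332.7°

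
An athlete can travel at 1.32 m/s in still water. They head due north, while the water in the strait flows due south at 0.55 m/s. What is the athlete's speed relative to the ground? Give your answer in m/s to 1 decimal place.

0.8 m/s

Taking east as x and north as y: velocity relative to the water = (0.000, 1.320) m/s; the water relative to ground = (0.000, -0.550) m/s.
Velocity relative to ground = (0.000, 1.320) + (0.000, -0.550) = (0.000, 0.770) m/s.
Speed = |(0.000, 0.770)| = 0.770 m/s.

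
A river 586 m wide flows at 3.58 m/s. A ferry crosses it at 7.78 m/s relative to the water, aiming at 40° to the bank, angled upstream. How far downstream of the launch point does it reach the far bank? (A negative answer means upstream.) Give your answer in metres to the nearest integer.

Perpendicular speed = 5.001 m/s; crossing time = 586 / 5.001 = 117.179 s.
Net downstream speed = -2.380 m/s.
Drift = -2.380 × 117.179 = -278.866 m (upstream).

-279 m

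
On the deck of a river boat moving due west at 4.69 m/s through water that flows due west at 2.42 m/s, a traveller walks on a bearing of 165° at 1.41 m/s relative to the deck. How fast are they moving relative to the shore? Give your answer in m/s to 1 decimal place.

In east/north components (m/s): traveller relative to river boat = (0.365, -1.362); river boat relative to water = (-4.690, 0.000); water relative to ground = (-2.420, 0.000).
Sum = (-6.745, -1.362) m/s.
Speed = |(-6.745, -1.362)| = 6.881 m/s.

6.9 m/s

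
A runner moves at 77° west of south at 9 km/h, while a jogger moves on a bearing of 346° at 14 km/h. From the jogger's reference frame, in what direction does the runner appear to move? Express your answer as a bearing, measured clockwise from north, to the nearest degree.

199°

Taking east as x and north as y: runner velocity = (-8.769, -2.025) km/h; jogger velocity = (-3.387, 13.584) km/h.
Velocity of runner relative to jogger = (-8.769, -2.025) − (-3.387, 13.584) = (-5.382, -15.609) km/h.
Bearing = atan2(-5.38, -15.61) = 199.03° clockwise from north.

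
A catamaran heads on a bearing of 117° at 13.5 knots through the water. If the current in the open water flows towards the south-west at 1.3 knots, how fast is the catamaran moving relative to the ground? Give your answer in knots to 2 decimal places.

Taking east as x and north as y: velocity relative to the water = (12.029, -6.129) knots; the water relative to ground = (-0.919, -0.919) knots.
Velocity relative to ground = (12.029, -6.129) + (-0.919, -0.919) = (11.109, -7.048) knots.
Speed = |(11.109, -7.048)| = 13.157 knots.

13.16 knots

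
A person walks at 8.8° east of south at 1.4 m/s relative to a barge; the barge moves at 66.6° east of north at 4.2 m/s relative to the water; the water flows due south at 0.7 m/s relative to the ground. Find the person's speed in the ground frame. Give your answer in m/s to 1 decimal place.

In east/north components (m/s): person relative to barge = (0.214, -1.384); barge relative to water = (3.855, 1.668); water relative to ground = (0.000, -0.700).
Sum = (4.069, -0.415) m/s.
Speed = |(4.069, -0.415)| = 4.090 m/s.

4.1 m/s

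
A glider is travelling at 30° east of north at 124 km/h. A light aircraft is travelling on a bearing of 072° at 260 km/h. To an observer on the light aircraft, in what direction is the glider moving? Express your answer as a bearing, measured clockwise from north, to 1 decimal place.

Taking east as x and north as y: glider velocity = (62.000, 107.387) km/h; light aircraft velocity = (247.275, 80.344) km/h.
Velocity of glider relative to light aircraft = (62.000, 107.387) − (247.275, 80.344) = (-185.275, 27.043) km/h.
Bearing = atan2(-185.27, 27.04) = 278.30° clockwise from north.

278.3°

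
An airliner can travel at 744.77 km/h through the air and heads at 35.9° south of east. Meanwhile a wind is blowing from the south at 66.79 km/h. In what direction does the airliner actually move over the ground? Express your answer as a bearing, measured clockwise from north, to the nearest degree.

Taking east as x and north as y: velocity relative to the air = (603.295, -436.713) km/h; the air relative to ground = (0.000, 66.790) km/h.
Velocity relative to ground = (603.295, -436.713) + (0.000, 66.790) = (603.295, -369.923) km/h.
Bearing = atan2(603.29, -369.92) = 121.52° clockwise from north.

122°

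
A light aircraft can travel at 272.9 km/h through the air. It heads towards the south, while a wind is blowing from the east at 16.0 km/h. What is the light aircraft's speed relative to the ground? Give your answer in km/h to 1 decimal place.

Taking east as x and north as y: velocity relative to the air = (0.000, -272.900) km/h; the air relative to ground = (-16.000, 0.000) km/h.
Velocity relative to ground = (0.000, -272.900) + (-16.000, 0.000) = (-16.000, -272.900) km/h.
Speed = |(-16.000, -272.900)| = 273.369 km/h.

273.4 km/h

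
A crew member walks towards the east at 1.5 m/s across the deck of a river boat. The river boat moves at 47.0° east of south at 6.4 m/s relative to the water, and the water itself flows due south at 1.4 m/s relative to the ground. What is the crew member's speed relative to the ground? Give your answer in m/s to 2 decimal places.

8.45 m/s

In east/north components (m/s): crew member relative to river boat = (1.500, 0.000); river boat relative to water = (4.681, -4.365); water relative to ground = (0.000, -1.400).
Sum = (6.181, -5.765) m/s.
Speed = |(6.181, -5.765)| = 8.452 m/s.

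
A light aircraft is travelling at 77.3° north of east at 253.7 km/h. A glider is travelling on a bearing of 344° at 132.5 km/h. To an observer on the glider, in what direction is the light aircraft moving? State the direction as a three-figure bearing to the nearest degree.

Taking east as x and north as y: light aircraft velocity = (55.775, 247.493) km/h; glider velocity = (-36.522, 127.367) km/h.
Velocity of light aircraft relative to glider = (55.775, 247.493) − (-36.522, 127.367) = (92.297, 120.126) km/h.
Bearing = atan2(92.30, 120.13) = 37.54° clockwise from north.

038°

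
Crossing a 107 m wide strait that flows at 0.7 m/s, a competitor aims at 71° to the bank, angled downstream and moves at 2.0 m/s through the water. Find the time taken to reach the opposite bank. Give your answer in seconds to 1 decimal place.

The component of the competitor's velocity perpendicular to the bank is 2.0 × sin 71° = 1.891 m/s.
Only the cross-stream component determines the crossing time; the current contributes nothing perpendicular to the bank.
Time = 107 / 1.891 = 56.583 s.

56.6 s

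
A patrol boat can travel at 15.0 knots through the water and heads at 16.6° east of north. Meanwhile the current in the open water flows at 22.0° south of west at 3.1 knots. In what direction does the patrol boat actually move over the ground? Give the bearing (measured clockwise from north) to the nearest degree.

Taking east as x and north as y: velocity relative to the water = (4.285, 14.375) knots; the water relative to ground = (-2.874, -1.161) knots.
Velocity relative to ground = (4.285, 14.375) + (-2.874, -1.161) = (1.411, 13.214) knots.
Bearing = atan2(1.41, 13.21) = 6.10° clockwise from north.

006°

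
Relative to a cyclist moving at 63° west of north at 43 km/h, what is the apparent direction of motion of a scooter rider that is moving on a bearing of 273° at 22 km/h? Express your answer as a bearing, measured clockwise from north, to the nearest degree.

138°

Taking east as x and north as y: scooter rider velocity = (-21.970, 1.151) km/h; cyclist velocity = (-38.313, 19.522) km/h.
Velocity of scooter rider relative to cyclist = (-21.970, 1.151) − (-38.313, 19.522) = (16.343, -18.370) km/h.
Bearing = atan2(16.34, -18.37) = 138.34° clockwise from north.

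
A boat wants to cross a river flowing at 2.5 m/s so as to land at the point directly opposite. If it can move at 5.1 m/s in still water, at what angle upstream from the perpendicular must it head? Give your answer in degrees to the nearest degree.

29°

To cancel the current, the upstream component of the boat's velocity must equal the flow: 5.1 sin θ = 2.5.
sin θ = 2.5 / 5.1 = 0.4902.
θ = arcsin(0.4902) = 29.353°.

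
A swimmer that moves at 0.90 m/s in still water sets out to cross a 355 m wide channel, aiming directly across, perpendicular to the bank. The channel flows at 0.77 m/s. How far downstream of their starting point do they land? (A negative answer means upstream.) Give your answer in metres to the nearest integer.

304 m

Perpendicular speed = 0.900 m/s; crossing time = 355 / 0.900 = 394.444 s.
Net downstream speed = 0.770 m/s.
Drift = 0.770 × 394.444 = 303.722 m (downstream).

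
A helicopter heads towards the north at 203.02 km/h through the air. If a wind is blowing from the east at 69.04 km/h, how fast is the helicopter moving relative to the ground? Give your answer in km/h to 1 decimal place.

Taking east as x and north as y: velocity relative to the air = (0.000, 203.020) km/h; the air relative to ground = (-69.040, 0.000) km/h.
Velocity relative to ground = (0.000, 203.020) + (-69.040, 0.000) = (-69.040, 203.020) km/h.
Speed = |(-69.040, 203.020)| = 214.438 km/h.

214.4 km/h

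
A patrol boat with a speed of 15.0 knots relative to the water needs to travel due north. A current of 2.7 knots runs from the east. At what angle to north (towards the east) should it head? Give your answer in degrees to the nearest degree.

The current pushes perpendicular to the desired track; the heading must have a component into the current equal to 2.7 knots: 15.0 sin θ = 2.7.
sin θ = 0.1800, so θ = 10.370°.

10°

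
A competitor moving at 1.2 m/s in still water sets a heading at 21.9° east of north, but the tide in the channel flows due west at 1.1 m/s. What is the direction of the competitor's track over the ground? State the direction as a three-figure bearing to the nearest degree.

330°

Taking east as x and north as y: velocity relative to the water = (0.448, 1.113) m/s; the water relative to ground = (-1.100, 0.000) m/s.
Velocity relative to ground = (0.448, 1.113) + (-1.100, 0.000) = (-0.652, 1.113) m/s.
Bearing = atan2(-0.65, 1.11) = 329.63° clockwise from north.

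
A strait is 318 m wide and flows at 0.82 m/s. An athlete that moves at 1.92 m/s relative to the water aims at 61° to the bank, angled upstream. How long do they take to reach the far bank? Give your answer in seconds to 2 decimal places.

189.37 s

The component of the athlete's velocity perpendicular to the bank is 1.92 × sin 61° = 1.679 m/s.
The flow acts along the bank and has no component across it.
Time = 318 / 1.679 = 189.368 s.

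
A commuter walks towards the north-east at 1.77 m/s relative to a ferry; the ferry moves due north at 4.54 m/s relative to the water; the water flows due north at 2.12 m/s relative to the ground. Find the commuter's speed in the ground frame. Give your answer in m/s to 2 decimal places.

In east/north components (m/s): commuter relative to ferry = (1.252, 1.252); ferry relative to water = (0.000, 4.540); water relative to ground = (0.000, 2.120).
Sum = (1.252, 7.912) m/s.
Speed = |(1.252, 7.912)| = 8.010 m/s.

8.01 m/s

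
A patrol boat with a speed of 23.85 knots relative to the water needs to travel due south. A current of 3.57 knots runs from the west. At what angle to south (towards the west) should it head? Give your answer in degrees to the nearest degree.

The current pushes perpendicular to the desired track; the heading must have a component into the current equal to 3.57 knots: 23.85 sin θ = 3.57.
sin θ = 0.1497, so θ = 8.609°.

9°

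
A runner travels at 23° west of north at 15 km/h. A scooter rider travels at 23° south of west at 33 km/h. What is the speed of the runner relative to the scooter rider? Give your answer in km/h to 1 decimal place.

Taking east as x and north as y: runner velocity = (-5.861, 13.808) km/h; scooter rider velocity = (-30.377, -12.894) km/h.
Velocity of runner relative to scooter rider = (-5.861, 13.808) − (-30.377, -12.894) = (24.516, 26.702) km/h.
Magnitude = |(24.516, 26.702)| = 36.249 km/h.

36.2 km/h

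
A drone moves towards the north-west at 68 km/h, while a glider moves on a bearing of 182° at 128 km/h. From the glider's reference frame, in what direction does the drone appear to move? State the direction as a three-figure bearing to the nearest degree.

Taking east as x and north as y: drone velocity = (-48.083, 48.083) km/h; glider velocity = (-4.467, -127.922) km/h.
Velocity of drone relative to glider = (-48.083, 48.083) − (-4.467, -127.922) = (-43.616, 176.005) km/h.
Bearing = atan2(-43.62, 176.01) = 346.08° clockwise from north.

346°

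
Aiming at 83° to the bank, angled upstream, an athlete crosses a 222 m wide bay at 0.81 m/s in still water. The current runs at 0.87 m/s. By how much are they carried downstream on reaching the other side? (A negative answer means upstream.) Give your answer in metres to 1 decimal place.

213.0 m

Perpendicular speed = 0.804 m/s; crossing time = 222 / 0.804 = 276.132 s.
Net downstream speed = 0.771 m/s.
Drift = 0.771 × 276.132 = 212.977 m (downstream).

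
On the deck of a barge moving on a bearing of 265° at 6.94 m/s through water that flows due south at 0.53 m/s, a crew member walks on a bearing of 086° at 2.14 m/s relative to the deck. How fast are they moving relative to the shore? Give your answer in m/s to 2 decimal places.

4.88 m/s

In east/north components (m/s): crew member relative to barge = (2.135, 0.149); barge relative to water = (-6.914, -0.605); water relative to ground = (0.000, -0.530).
Sum = (-4.779, -0.986) m/s.
Speed = |(-4.779, -0.986)| = 4.879 m/s.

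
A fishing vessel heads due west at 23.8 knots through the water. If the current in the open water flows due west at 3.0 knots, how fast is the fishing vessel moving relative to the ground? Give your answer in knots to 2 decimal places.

Taking east as x and north as y: velocity relative to the water = (-23.800, 0.000) knots; the water relative to ground = (-3.000, 0.000) knots.
Velocity relative to ground = (-23.800, 0.000) + (-3.000, 0.000) = (-26.800, 0.000) knots.
Speed = |(-26.800, 0.000)| = 26.800 knots.

26.80 knots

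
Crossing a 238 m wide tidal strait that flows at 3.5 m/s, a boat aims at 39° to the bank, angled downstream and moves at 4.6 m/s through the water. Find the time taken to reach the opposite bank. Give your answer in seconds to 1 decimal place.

The component of the boat's velocity perpendicular to the bank is 4.6 × sin 39° = 2.895 m/s.
The current is parallel to the bank, so it does not affect the crossing time.
Time = 238 / 2.895 = 82.214 s.

82.2 s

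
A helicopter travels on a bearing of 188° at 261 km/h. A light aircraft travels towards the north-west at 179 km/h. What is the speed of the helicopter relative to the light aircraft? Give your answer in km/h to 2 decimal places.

395.47 km/h

Taking east as x and north as y: helicopter velocity = (-36.324, -258.460) km/h; light aircraft velocity = (-126.572, 126.572) km/h.
Velocity of helicopter relative to light aircraft = (-36.324, -258.460) − (-126.572, 126.572) = (90.248, -385.032) km/h.
Magnitude = |(90.248, -385.032)| = 395.467 km/h.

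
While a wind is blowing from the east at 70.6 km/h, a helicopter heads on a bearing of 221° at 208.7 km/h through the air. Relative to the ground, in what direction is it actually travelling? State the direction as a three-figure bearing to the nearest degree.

233°

Taking east as x and north as y: velocity relative to the air = (-136.920, -157.508) km/h; the air relative to ground = (-70.600, 0.000) km/h.
Velocity relative to ground = (-136.920, -157.508) + (-70.600, 0.000) = (-207.520, -157.508) km/h.
Bearing = atan2(-207.52, -157.51) = 232.80° clockwise from north.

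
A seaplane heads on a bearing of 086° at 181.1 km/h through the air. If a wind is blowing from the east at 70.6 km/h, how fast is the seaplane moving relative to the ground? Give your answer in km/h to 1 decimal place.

Taking east as x and north as y: velocity relative to the air = (180.659, 12.633) km/h; the air relative to ground = (-70.600, 0.000) km/h.
Velocity relative to ground = (180.659, 12.633) + (-70.600, 0.000) = (110.059, 12.633) km/h.
Speed = |(110.059, 12.633)| = 110.781 km/h.

110.8 km/h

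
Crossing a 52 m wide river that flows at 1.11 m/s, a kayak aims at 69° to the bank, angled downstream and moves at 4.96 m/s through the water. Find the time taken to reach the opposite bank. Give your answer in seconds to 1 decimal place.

11.2 s

The component of the kayak's velocity perpendicular to the bank is 4.96 × sin 69° = 4.631 m/s.
The flow acts along the bank and has no component across it.
Time = 52 / 4.631 = 11.230 s.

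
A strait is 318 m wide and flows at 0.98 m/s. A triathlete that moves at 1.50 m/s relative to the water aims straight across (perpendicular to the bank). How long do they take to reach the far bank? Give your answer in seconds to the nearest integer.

The component of the triathlete's velocity perpendicular to the bank is 1.50 m/s.
Only the cross-stream component determines the crossing time; the current contributes nothing perpendicular to the bank.
Time = 318 / 1.500 = 212.000 s.

212 s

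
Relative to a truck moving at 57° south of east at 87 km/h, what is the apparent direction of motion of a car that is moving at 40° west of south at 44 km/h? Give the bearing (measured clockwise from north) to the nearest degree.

Taking east as x and north as y: car velocity = (-28.283, -33.706) km/h; truck velocity = (47.384, -72.964) km/h.
Velocity of car relative to truck = (-28.283, -33.706) − (47.384, -72.964) = (-75.666, 39.258) km/h.
Bearing = atan2(-75.67, 39.26) = 297.42° clockwise from north.

297°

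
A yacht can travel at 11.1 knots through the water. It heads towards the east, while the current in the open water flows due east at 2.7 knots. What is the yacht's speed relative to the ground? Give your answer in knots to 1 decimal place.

Taking east as x and north as y: velocity relative to the water = (11.100, 0.000) knots; the water relative to ground = (2.700, 0.000) knots.
Velocity relative to ground = (11.100, 0.000) + (2.700, 0.000) = (13.800, 0.000) knots.
Speed = |(13.800, 0.000)| = 13.800 knots.

13.8 knots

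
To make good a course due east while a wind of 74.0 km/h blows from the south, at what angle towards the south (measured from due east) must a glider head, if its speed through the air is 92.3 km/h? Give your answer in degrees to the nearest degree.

The wind pushes perpendicular to the desired track; the heading must have a component into the wind equal to 74.0 km/h: 92.3 sin θ = 74.0.
sin θ = 0.8017, so θ = 53.296°.

53°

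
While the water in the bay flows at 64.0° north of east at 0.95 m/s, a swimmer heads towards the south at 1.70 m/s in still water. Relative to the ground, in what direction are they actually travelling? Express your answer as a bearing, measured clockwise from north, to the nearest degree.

154°

Taking east as x and north as y: velocity relative to the water = (0.000, -1.700) m/s; the water relative to ground = (0.416, 0.854) m/s.
Velocity relative to ground = (0.000, -1.700) + (0.416, 0.854) = (0.416, -0.846) m/s.
Bearing = atan2(0.42, -0.85) = 153.79° clockwise from north.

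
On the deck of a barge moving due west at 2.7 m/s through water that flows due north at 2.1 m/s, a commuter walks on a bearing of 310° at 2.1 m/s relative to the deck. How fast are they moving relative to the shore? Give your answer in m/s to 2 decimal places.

In east/north components (m/s): commuter relative to barge = (-1.609, 1.350); barge relative to water = (-2.700, 0.000); water relative to ground = (0.000, 2.100).
Sum = (-4.309, 3.450) m/s.
Speed = |(-4.309, 3.450)| = 5.520 m/s.

5.52 m/s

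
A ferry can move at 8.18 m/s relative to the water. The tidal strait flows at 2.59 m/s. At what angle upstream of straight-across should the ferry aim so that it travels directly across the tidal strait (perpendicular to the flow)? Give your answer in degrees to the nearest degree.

To cancel the current, the upstream component of the ferry's velocity must equal the flow: 8.18 sin θ = 2.59.
sin θ = 2.59 / 8.18 = 0.3166.
θ = arcsin(0.3166) = 18.459°.

18°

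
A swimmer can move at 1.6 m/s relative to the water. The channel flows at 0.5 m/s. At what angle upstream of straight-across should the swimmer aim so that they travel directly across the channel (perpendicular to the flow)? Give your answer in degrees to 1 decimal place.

18.2°

To cancel the current, the upstream component of the swimmer's velocity must equal the flow: 1.6 sin θ = 0.5.
sin θ = 0.5 / 1.6 = 0.3125.
θ = arcsin(0.3125) = 18.210°.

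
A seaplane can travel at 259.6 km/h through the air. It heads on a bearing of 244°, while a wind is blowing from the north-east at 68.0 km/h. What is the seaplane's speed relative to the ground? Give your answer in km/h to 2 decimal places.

Taking east as x and north as y: velocity relative to the air = (-233.327, -113.801) km/h; the air relative to ground = (-48.083, -48.083) km/h.
Velocity relative to ground = (-233.327, -113.801) + (-48.083, -48.083) = (-281.410, -161.884) km/h.
Speed = |(-281.410, -161.884)| = 324.651 km/h.

324.65 km/h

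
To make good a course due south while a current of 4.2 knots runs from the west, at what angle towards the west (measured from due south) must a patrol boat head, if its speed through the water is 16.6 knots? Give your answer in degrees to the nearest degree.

The current pushes perpendicular to the desired track; the heading must have a component into the current equal to 4.2 knots: 16.6 sin θ = 4.2.
sin θ = 0.2530, so θ = 14.656°.

15°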